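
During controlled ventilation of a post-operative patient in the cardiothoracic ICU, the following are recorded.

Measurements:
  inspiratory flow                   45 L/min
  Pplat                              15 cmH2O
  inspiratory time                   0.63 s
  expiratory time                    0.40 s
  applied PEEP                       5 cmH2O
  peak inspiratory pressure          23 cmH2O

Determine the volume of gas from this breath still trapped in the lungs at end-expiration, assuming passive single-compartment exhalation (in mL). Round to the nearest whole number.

Flow: 45 L/min ÷ 60 = 0.75 L/s.
Vt = flow × Ti = 0.75 L/s × 0.63 s × 1000 mL/L = 472.5 mL.
R = (PIP − Pplat)/V̇ = (23 − 15) / 0.75 = 8.0/0.75 = 10.667 cmH2O·s/L.
C = Vt/(Pplat − PEEP) = 472.5 / (15 − 5) = 472.5/10.0 = 47.25 mL/cmH2O.
τ = R × C = 10.667 × 0.04725 L/cmH2O = 0.504 s.
Fraction remaining = e^(−Te/τ) = e^(−0.40/0.504) = 0.4522.
Trapped volume = 472.5 × 0.4522 = 213.66 mL.

214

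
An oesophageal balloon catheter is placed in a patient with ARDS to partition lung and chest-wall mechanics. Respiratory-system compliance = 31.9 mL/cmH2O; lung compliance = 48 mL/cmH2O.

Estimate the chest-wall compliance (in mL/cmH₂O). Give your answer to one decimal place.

95.1

1/Ccw = 1/Crs − 1/CL.
1/Ccw = 1/31.9 − 1/48 = 0.01051.
Ccw = 95.147 mL/cmH2O.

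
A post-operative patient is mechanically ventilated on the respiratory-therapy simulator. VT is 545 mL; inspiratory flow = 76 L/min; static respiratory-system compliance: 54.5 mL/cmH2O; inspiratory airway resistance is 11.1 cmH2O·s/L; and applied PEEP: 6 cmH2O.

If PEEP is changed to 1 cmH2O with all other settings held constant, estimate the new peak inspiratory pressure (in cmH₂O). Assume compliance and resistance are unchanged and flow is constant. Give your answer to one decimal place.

Flow: 76 L/min ÷ 60 = 1.2667 L/s.
PIP = Vt/C + R·V̇ + PEEP (constant-flow equation of motion).
Only the baseline term changes: ΔPIP = ΔPEEP = 1 − 6 = -5.0 cmH2O.
Original PIP = 545/54.5 + 11.1×1.2667 + 6 = 30.06 cmH2O; new PIP = 30.06 + (-5.0) = 25.06 cmH2O.

25.1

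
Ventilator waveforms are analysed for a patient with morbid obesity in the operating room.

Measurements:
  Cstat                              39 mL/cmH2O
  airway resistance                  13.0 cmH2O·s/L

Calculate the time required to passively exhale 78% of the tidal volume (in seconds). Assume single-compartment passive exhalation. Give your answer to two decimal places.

τ = R × C = 13.0 × 39 mL/cmH2O = 13.0 × 0.039 L/cmH2O = 0.507 s.
Exhaled fraction f = 1 − e^(−t/τ) → t = −τ·ln(1 − f) = −0.507·ln(0.22) = 0.7677 s.

0.77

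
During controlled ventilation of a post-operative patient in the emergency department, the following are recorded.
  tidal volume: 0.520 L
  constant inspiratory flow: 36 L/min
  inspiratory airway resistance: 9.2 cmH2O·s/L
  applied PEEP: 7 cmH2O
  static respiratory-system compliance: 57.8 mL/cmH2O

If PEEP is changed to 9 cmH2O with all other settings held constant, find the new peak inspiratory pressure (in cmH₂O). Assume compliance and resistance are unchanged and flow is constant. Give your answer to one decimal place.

Flow: 36 L/min ÷ 60 = 0.6 L/s.
PIP = Vt/C + R·V̇ + PEEP (constant-flow equation of motion).
Only the baseline term changes: ΔPIP = ΔPEEP = 9 − 7 = 2.0 cmH2O.
Original PIP = 520/57.8 + 9.2×0.6 + 7 = 21.517 cmH2O; new PIP = 21.517 + (2.0) = 23.517 cmH2O.

23.5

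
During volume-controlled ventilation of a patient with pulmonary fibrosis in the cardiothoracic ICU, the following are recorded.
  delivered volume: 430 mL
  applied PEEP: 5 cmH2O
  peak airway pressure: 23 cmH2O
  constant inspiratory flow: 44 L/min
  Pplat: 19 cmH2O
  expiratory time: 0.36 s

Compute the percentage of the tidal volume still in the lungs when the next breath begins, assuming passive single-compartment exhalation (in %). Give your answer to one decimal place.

Flow: 44 L/min ÷ 60 = 0.7333 L/s.
R = (PIP − Pplat)/V̇ = (23 − 19) / 0.7333 = 4.0/0.7333 = 5.455 cmH2O·s/L.
C = Vt/(Pplat − PEEP) = 430.0 / (19 − 5) = 430.0/14.0 = 30.714 mL/cmH2O.
τ = R × C = 5.455 × 0.03071 L/cmH2O = 0.1675 s.
Fraction remaining at end-expiration = e^(−Te/τ) = e^(−0.36/0.1675) = 0.1166 → 11.66%.

11.7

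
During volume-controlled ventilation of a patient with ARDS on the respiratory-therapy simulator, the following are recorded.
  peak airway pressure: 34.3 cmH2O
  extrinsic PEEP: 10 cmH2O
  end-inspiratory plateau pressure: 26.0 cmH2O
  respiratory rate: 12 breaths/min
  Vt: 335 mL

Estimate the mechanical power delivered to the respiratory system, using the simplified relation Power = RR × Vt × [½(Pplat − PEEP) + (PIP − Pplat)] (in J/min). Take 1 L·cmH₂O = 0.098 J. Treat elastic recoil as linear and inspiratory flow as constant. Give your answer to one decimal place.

Per-breath work = Vt × [½(Pplat−PEEP) + (PIP−Pplat)] = 0.335 × [0.5×16.0 + 8.3] = 0.335 × 16.3 = 5.461 L·cmH2O.
Power = 12 × 5.461 = 65.532 L·cmH2O/min.
× 0.098 J/(L·cmH2O) → 6.422 J/min.

6.4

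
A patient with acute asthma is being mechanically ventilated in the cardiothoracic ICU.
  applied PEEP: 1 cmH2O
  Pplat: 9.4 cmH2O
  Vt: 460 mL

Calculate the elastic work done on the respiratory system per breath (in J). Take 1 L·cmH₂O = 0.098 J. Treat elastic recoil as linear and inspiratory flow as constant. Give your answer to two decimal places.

0.19

Elastic work ≈ ½ × (Pplat − PEEP) × Vt = 0.5 × (9.4 − 1) × 0.460 L = 0.5 × 8.4 × 0.460 = 1.932 L·cmH2O.
× 0.098 J/(L·cmH2O) → 0.1893 J.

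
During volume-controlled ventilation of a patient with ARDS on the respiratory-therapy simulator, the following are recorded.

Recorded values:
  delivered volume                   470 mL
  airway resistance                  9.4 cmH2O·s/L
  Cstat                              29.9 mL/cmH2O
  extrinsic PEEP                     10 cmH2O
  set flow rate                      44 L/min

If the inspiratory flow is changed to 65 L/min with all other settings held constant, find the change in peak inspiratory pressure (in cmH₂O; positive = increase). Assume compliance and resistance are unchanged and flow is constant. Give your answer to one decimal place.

Flow: 44 L/min ÷ 60 = 0.7333 L/s.
New flow: 65 L/min ÷ 60 = 1.0833 L/s.
PIP = Vt/C + R·V̇ + PEEP (constant-flow equation of motion).
Only the resistive term changes: ΔPIP = R × ΔV̇ = 9.4 × (1.0833 − 0.7333) = 9.4 × 0.35 = 3.29 cmH2O.

3.3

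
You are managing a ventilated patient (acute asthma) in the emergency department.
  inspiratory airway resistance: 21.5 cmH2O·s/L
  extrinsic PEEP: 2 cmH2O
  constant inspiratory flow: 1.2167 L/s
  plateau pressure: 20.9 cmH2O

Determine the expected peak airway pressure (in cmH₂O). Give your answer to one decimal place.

47.1

PIP = Pplat + Raw × flow = 20.9 + 21.5 × 1.2167 = 20.9 + 26.159 = 47.059 cmH2O.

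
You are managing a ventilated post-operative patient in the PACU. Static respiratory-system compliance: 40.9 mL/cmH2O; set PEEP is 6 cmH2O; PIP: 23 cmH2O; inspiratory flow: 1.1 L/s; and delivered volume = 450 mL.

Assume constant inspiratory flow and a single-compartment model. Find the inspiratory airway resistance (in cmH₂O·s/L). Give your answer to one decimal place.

Equation of motion (constant flow): PIP = Vt/C + R·V̇ + PEEP.
R·V̇ = PIP − Vt/C − PEEP = 23 − 450/40.9 − 6 = 23 − 11.002 − 6 = 5.998 cmH2O.
R = 5.998 / 1.1 = 5.453 cmH2O·s/L.

5.5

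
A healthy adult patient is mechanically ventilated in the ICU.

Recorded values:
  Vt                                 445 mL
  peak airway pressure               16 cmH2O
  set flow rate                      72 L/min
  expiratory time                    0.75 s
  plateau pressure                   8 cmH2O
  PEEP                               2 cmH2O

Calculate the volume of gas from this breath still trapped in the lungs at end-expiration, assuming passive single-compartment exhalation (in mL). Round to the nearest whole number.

98

Flow: 72 L/min ÷ 60 = 1.2 L/s.
R = (PIP − Pplat)/V̇ = (16 − 8) / 1.2 = 8.0/1.2 = 6.667 cmH2O·s/L.
C = Vt/(Pplat − PEEP) = 445.0 / (8 − 2) = 445.0/6.0 = 74.167 mL/cmH2O.
τ = R × C = 6.667 × 0.07417 L/cmH2O = 0.4945 s.
Fraction remaining = e^(−Te/τ) = e^(−0.75/0.4945) = 0.2194.
Trapped volume = 445.0 × 0.2194 = 97.633 mL.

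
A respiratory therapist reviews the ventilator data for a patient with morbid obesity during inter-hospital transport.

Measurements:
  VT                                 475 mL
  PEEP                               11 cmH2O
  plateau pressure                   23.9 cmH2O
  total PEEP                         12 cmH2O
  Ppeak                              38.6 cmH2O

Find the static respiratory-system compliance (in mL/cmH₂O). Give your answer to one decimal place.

39.9

End-expiratory occlusion gives total PEEP = 12 cmH2O (intrinsic PEEP = 12 − 11 = 1). Use total PEEP for the elastic gradient.
Cstat = Vt / (Pplat − PEEPtotal) = 475 / (23.9 − 12) = 475 / 11.9 = 39.916 mL/cmH2O.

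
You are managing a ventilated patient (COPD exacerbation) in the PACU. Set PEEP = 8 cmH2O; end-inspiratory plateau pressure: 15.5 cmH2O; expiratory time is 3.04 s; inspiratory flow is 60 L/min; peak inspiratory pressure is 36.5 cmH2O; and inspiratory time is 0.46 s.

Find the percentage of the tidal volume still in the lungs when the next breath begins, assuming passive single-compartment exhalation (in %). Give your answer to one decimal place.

9.4

Flow: 60 L/min ÷ 60 = 1 L/s.
Vt = flow × Ti = 1 L/s × 0.46 s × 1000 mL/L = 460.0 mL.
R = (PIP − Pplat)/V̇ = (36.5 − 15.5) / 1 = 21.0/1 = 21.0 cmH2O·s/L.
C = Vt/(Pplat − PEEP) = 460.0 / (15.5 − 8) = 460.0/7.5 = 61.333 mL/cmH2O.
τ = R × C = 21.0 × 0.06133 L/cmH2O = 1.288 s.
Fraction remaining at end-expiration = e^(−Te/τ) = e^(−3.04/1.288) = 0.0944 → 9.44%.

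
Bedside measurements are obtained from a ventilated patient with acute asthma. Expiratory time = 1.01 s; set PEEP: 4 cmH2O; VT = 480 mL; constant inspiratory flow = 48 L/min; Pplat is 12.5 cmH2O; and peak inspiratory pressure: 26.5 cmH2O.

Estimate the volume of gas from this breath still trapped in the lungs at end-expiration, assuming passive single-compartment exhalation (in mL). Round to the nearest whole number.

Flow: 48 L/min ÷ 60 = 0.8 L/s.
R = (PIP − Pplat)/V̇ = (26.5 − 12.5) / 0.8 = 14.0/0.8 = 17.5 cmH2O·s/L.
C = Vt/(Pplat − PEEP) = 480.0 / (12.5 − 4) = 480.0/8.5 = 56.471 mL/cmH2O.
τ = R × C = 17.5 × 0.05647 L/cmH2O = 0.9882 s.
Fraction remaining = e^(−Te/τ) = e^(−1.01/0.9882) = 0.3599.
Trapped volume = 480.0 × 0.3599 = 172.75 mL.

173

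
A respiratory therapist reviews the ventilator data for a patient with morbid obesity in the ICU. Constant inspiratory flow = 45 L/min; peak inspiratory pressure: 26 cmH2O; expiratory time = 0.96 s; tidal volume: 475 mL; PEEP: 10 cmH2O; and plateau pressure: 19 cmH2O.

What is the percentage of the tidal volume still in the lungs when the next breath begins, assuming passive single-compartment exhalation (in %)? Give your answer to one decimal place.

Flow: 45 L/min ÷ 60 = 0.75 L/s.
R = (PIP − Pplat)/V̇ = (26 − 19) / 0.75 = 7.0/0.75 = 9.333 cmH2O·s/L.
C = Vt/(Pplat − PEEP) = 475.0 / (19 − 10) = 475.0/9.0 = 52.778 mL/cmH2O.
τ = R × C = 9.333 × 0.05278 L/cmH2O = 0.4926 s.
Fraction remaining at end-expiration = e^(−Te/τ) = e^(−0.96/0.4926) = 0.1424 → 14.24%.

14.2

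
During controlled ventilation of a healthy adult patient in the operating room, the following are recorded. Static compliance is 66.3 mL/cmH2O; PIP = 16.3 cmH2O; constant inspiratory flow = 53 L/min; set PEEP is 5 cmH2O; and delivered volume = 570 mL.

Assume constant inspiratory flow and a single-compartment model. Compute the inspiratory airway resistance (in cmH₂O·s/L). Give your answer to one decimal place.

3.1

Flow: 53 L/min ÷ 60 = 0.8833 L/s.
Equation of motion (constant flow): PIP = Vt/C + R·V̇ + PEEP.
R·V̇ = PIP − Vt/C − PEEP = 16.3 − 570/66.3 − 5 = 16.3 − 8.597 − 5 = 2.703 cmH2O.
R = 2.703 / 0.8833 = 3.06 cmH2O·s/L.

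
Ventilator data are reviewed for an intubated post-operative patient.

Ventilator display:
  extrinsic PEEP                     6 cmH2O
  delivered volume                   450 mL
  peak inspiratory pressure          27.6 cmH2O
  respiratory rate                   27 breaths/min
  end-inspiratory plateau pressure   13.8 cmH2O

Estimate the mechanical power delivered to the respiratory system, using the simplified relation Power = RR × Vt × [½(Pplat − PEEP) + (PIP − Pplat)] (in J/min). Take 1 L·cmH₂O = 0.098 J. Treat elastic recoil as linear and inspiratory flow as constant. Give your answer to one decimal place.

Per-breath work = Vt × [½(Pplat−PEEP) + (PIP−Pplat)] = 0.450 × [0.5×7.8 + 13.8] = 0.450 × 17.7 = 7.965 L·cmH2O.
Power = 27 × 7.965 = 215.06 L·cmH2O/min.
× 0.098 J/(L·cmH2O) → 21.076 J/min.

21.1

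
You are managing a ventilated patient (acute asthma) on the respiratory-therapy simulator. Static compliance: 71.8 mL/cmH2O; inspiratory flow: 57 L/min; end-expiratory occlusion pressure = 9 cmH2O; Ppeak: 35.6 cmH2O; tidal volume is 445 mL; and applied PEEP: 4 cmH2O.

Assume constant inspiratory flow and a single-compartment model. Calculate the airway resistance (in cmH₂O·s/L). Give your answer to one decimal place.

21.5

Flow: 57 L/min ÷ 60 = 0.95 L/s.
Total PEEP = 9 cmH2O (set 4 + intrinsic 5); this is the baseline alveolar pressure.
Equation of motion (constant flow): PIP = Vt/C + R·V̇ + PEEP.
R·V̇ = PIP − Vt/C − PEEP = 35.6 − 445/71.8 − 9 = 35.6 − 6.198 − 9 = 20.402 cmH2O.
R = 20.402 / 0.95 = 21.476 cmH2O·s/L.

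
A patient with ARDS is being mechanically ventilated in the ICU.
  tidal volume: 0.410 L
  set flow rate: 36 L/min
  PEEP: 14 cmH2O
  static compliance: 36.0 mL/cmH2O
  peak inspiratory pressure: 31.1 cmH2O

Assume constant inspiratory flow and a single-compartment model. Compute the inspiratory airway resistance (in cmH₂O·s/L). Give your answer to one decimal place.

9.5

Flow: 36 L/min ÷ 60 = 0.6 L/s.
Equation of motion (constant flow): PIP = Vt/C + R·V̇ + PEEP.
R·V̇ = PIP − Vt/C − PEEP = 31.1 − 410/36.0 − 14 = 31.1 − 11.389 − 14 = 5.711 cmH2O.
R = 5.711 / 0.6 = 9.518 cmH2O·s/L.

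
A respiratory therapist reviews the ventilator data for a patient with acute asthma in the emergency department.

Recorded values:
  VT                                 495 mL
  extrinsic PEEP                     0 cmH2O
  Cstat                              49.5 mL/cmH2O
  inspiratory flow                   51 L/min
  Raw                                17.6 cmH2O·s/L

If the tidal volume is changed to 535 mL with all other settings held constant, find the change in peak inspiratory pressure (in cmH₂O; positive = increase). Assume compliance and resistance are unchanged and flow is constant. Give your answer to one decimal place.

0.8

PIP = Vt/C + R·V̇ + PEEP (constant-flow equation of motion).
Only the elastic term changes: ΔPIP = ΔVt / C = (535 − 495) / 49.5 = 0.8081 cmH2O.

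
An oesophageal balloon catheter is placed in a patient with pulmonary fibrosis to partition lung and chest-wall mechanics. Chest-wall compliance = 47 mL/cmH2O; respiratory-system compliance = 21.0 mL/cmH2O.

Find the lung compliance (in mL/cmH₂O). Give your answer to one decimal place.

1/CL = 1/Crs − 1/Ccw.
1/CL = 1/21.0 − 1/47 = 0.02634.
CL = 37.965 mL/cmH2O.

38.0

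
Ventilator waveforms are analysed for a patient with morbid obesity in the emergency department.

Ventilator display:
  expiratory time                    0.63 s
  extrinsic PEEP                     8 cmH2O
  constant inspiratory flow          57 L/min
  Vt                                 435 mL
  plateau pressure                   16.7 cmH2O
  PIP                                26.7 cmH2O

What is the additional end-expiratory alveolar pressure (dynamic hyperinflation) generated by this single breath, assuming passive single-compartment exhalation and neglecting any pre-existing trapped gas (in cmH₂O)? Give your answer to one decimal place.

Flow: 57 L/min ÷ 60 = 0.95 L/s.
R = (PIP − Pplat)/V̇ = (26.7 − 16.7) / 0.95 = 10.0/0.95 = 10.526 cmH2O·s/L.
C = Vt/(Pplat − PEEP) = 435.0 / (16.7 − 8) = 435.0/8.7 = 50.0 mL/cmH2O.
τ = R × C = 10.526 × 0.05 L/cmH2O = 0.5263 s.
Fraction remaining = e^(−Te/τ) = e^(−0.63/0.5263) = 0.3021; trapped volume = 435.0 × 0.3021 = 131.41 mL.
Additional alveolar pressure from trapping ≈ V_trapped / C = 131.41 / 50.0 = 2.628 cmH2O.

2.6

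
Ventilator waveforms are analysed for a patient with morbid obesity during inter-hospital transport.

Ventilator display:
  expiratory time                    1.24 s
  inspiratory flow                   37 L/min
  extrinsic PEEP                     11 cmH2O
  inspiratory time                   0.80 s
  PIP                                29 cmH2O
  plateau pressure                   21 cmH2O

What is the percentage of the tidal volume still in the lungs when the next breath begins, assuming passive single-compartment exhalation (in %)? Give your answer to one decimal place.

Flow: 37 L/min ÷ 60 = 0.6167 L/s.
Vt = flow × Ti = 0.6167 L/s × 0.80 s × 1000 mL/L = 493.36 mL.
R = (PIP − Pplat)/V̇ = (29 − 21) / 0.6167 = 8.0/0.6167 = 12.972 cmH2O·s/L.
C = Vt/(Pplat − PEEP) = 493.36 / (21 − 11) = 493.36/10.0 = 49.336 mL/cmH2O.
τ = R × C = 12.972 × 0.04934 L/cmH2O = 0.64 s.
Fraction remaining at end-expiration = e^(−Te/τ) = e^(−1.24/0.64) = 0.1441 → 14.41%.

14.4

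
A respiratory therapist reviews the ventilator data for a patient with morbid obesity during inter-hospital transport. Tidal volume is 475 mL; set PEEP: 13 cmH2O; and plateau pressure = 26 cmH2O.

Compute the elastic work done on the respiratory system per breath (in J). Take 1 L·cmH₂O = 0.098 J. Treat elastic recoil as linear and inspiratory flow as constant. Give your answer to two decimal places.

0.30

Elastic work ≈ ½ × (Pplat − PEEP) × Vt = 0.5 × (26 − 13) × 0.475 L = 0.5 × 13.0 × 0.475 = 3.088 L·cmH2O.
× 0.098 J/(L·cmH2O) → 0.3026 J.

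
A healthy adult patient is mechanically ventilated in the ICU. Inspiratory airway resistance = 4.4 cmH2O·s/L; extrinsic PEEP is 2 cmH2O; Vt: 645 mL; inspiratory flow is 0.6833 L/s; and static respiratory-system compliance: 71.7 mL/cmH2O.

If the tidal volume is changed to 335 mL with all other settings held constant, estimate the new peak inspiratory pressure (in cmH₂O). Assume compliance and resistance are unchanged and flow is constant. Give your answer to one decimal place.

PIP = Vt/C + R·V̇ + PEEP (constant-flow equation of motion).
Only the elastic term changes: ΔPIP = ΔVt / C = (335 − 645) / 71.7 = -4.324 cmH2O.
Original PIP = 645/71.7 + 4.4×0.6833 + 2 = 14.002 cmH2O; new PIP = 14.002 + (-4.324) = 9.678 cmH2O.

9.7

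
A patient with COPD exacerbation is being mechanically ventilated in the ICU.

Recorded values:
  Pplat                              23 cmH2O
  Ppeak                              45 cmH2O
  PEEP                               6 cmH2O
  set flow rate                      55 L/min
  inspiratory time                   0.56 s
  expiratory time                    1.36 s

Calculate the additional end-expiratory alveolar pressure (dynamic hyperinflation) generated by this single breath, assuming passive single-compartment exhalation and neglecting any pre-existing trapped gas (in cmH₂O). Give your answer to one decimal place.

Flow: 55 L/min ÷ 60 = 0.9167 L/s.
Vt = flow × Ti = 0.9167 L/s × 0.56 s × 1000 mL/L = 513.35 mL.
R = (PIP − Pplat)/V̇ = (45 − 23) / 0.9167 = 22.0/0.9167 = 23.999 cmH2O·s/L.
C = Vt/(Pplat − PEEP) = 513.35 / (23 − 6) = 513.35/17.0 = 30.197 mL/cmH2O.
τ = R × C = 23.999 × 0.0302 L/cmH2O = 0.7248 s.
Fraction remaining = e^(−Te/τ) = e^(−1.36/0.7248) = 0.1531; trapped volume = 513.35 × 0.1531 = 78.594 mL.
Additional alveolar pressure from trapping ≈ V_trapped / C = 78.594 / 30.197 = 2.603 cmH2O.

2.6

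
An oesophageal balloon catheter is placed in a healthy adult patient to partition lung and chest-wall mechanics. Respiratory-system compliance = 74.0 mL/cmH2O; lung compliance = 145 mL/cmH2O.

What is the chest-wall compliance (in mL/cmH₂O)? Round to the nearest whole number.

151

1/Ccw = 1/Crs − 1/CL.
1/Ccw = 1/74.0 − 1/145 = 0.006617.
Ccw = 151.13 mL/cmH2O.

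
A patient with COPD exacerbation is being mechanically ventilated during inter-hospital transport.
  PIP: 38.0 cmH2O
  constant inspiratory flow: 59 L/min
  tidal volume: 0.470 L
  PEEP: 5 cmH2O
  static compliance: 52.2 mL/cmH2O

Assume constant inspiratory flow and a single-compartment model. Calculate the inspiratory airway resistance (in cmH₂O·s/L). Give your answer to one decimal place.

Flow: 59 L/min ÷ 60 = 0.9833 L/s.
Equation of motion (constant flow): PIP = Vt/C + R·V̇ + PEEP.
R·V̇ = PIP − Vt/C − PEEP = 38.0 − 470/52.2 − 5 = 38.0 − 9.004 − 5 = 23.996 cmH2O.
R = 23.996 / 0.9833 = 24.404 cmH2O·s/L.

24.4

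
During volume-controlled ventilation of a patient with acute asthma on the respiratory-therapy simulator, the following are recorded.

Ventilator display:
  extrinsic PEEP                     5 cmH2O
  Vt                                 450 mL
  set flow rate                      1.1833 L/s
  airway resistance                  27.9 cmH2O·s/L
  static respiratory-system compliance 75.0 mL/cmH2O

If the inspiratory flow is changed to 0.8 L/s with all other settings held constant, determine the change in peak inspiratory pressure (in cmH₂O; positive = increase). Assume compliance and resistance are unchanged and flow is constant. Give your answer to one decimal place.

PIP = Vt/C + R·V̇ + PEEP (constant-flow equation of motion).
Only the resistive term changes: ΔPIP = R × ΔV̇ = 27.9 × (0.8 − 1.1833) = 27.9 × -0.3833 = -10.694 cmH2O.

-10.7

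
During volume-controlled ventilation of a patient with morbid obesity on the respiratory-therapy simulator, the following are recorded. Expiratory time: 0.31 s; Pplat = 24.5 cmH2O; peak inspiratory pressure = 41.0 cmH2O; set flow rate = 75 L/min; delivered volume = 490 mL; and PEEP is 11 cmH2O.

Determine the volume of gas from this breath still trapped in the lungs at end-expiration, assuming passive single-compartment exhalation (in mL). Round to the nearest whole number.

Flow: 75 L/min ÷ 60 = 1.25 L/s.
R = (PIP − Pplat)/V̇ = (41.0 − 24.5) / 1.25 = 16.5/1.25 = 13.2 cmH2O·s/L.
C = Vt/(Pplat − PEEP) = 490.0 / (24.5 − 11) = 490.0/13.5 = 36.296 mL/cmH2O.
τ = R × C = 13.2 × 0.0363 L/cmH2O = 0.4792 s.
Fraction remaining = e^(−Te/τ) = e^(−0.31/0.4792) = 0.5237.
Trapped volume = 490.0 × 0.5237 = 256.61 mL.

257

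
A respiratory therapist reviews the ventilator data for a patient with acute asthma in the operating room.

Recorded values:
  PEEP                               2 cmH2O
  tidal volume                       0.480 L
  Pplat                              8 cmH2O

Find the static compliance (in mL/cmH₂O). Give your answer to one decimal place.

80.0

Cstat = Vt / (Pplat − PEEP) = 480 / (8 − 2) = 480 / 6.0 = 80.0 mL/cmH2O.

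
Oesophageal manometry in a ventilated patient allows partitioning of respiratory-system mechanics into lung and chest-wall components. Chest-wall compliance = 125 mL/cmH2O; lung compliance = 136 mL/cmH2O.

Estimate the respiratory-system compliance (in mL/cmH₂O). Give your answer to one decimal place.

65.1

Lung and chest wall are elastances in series: 1/Crs = 1/CL + 1/Ccw.
1/Crs = 1/136 + 1/125 = 0.01535.
Crs = 65.147 mL/cmH2O.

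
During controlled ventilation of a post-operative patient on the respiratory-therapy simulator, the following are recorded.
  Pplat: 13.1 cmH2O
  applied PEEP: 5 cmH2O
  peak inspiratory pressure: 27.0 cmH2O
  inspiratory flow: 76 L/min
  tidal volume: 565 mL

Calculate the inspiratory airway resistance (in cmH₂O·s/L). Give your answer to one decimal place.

Flow: 76 L/min ÷ 60 = 1.2667 L/s.
Raw = (PIP − Pplat) / flow = (27.0 − 13.1) / 1.2667 = 13.9 / 1.2667 = 10.973 cmH2O·s/L.

11.0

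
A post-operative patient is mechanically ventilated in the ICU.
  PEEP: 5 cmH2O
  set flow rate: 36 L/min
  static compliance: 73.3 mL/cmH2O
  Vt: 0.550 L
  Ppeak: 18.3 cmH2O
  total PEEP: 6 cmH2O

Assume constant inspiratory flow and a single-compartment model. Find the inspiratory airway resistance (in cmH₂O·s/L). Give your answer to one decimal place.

8.0

Flow: 36 L/min ÷ 60 = 0.6 L/s.
Total PEEP = 6 cmH2O (set 5 + intrinsic 1); this is the baseline alveolar pressure.
Equation of motion (constant flow): PIP = Vt/C + R·V̇ + PEEP.
R·V̇ = PIP − Vt/C − PEEP = 18.3 − 550/73.3 − 6 = 18.3 − 7.503 − 6 = 4.797 cmH2O.
R = 4.797 / 0.6 = 7.995 cmH2O·s/L.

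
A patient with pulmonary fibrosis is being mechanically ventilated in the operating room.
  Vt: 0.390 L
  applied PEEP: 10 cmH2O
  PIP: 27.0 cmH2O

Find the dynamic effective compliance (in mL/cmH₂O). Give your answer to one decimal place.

Dynamic compliance = Vt / (PIP − PEEP) = 390 / (27.0 − 10) = 390 / 17.0 = 22.941 mL/cmH2O.

22.9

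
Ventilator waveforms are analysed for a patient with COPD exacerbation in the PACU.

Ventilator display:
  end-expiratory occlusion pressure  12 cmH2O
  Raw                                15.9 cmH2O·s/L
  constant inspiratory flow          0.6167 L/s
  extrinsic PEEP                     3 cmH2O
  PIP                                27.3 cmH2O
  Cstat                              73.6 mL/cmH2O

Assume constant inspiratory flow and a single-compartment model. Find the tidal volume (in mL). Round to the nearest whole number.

Total PEEP = 12 cmH2O (set 3 + intrinsic 9); this is the baseline alveolar pressure.
Equation of motion (constant flow): PIP = Vt/C + R·V̇ + PEEP.
Vt/C = PIP − R·V̇ − PEEP = 27.3 − 9.806 − 12 = 5.494 cmH2O.
Vt = C × 5.494 = 73.6 × 5.494 = 404.36 mL.

404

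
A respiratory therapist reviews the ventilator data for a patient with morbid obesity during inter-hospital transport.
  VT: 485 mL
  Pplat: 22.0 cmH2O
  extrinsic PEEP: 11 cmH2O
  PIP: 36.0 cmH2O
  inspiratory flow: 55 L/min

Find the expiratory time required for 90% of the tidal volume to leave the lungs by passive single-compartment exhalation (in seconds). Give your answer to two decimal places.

Flow: 55 L/min ÷ 60 = 0.9167 L/s.
R = (PIP − Pplat)/V̇ = (36.0 − 22.0) / 0.9167 = 14.0/0.9167 = 15.272 cmH2O·s/L.
C = Vt/(Pplat − PEEP) = 485.0 / (22.0 − 11) = 485.0/11.0 = 44.091 mL/cmH2O.
τ = R × C = 15.272 × 0.04409 L/cmH2O = 0.6733 s.
t = −τ·ln(1 − 0.90) = −0.6733·ln(0.1) = 1.55 s.

1.55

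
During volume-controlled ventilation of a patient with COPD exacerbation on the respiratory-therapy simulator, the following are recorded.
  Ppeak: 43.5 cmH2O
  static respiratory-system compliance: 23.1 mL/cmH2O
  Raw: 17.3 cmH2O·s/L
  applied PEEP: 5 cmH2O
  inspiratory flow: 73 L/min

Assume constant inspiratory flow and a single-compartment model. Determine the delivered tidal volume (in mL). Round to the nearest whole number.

Flow: 73 L/min ÷ 60 = 1.2167 L/s.
Equation of motion (constant flow): PIP = Vt/C + R·V̇ + PEEP.
Vt/C = PIP − R·V̇ − PEEP = 43.5 − 21.049 − 5 = 17.451 cmH2O.
Vt = C × 17.451 = 23.1 × 17.451 = 403.12 mL.

403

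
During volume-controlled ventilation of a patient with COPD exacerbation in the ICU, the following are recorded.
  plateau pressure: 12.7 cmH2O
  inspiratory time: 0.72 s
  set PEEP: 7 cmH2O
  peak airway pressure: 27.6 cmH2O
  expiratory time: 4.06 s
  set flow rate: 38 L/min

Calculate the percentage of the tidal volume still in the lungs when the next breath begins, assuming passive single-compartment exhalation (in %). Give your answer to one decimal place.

Flow: 38 L/min ÷ 60 = 0.6333 L/s.
Vt = flow × Ti = 0.6333 L/s × 0.72 s × 1000 mL/L = 455.98 mL.
R = (PIP − Pplat)/V̇ = (27.6 − 12.7) / 0.6333 = 14.9/0.6333 = 23.528 cmH2O·s/L.
C = Vt/(Pplat − PEEP) = 455.98 / (12.7 − 7) = 455.98/5.7 = 79.996 mL/cmH2O.
τ = R × C = 23.528 × 0.08 L/cmH2O = 1.882 s.
Fraction remaining at end-expiration = e^(−Te/τ) = e^(−4.06/1.882) = 0.1156 → 11.56%.

11.6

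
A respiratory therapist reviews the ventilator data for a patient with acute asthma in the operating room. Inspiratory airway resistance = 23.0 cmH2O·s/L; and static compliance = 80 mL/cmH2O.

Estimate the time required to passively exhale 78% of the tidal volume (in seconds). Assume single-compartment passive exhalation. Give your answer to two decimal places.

2.79

τ = R × C = 23.0 × 80 mL/cmH2O = 23.0 × 0.080 L/cmH2O = 1.84 s.
Exhaled fraction f = 1 − e^(−t/τ) → t = −τ·ln(1 − f) = −1.84·ln(0.22) = 2.786 s.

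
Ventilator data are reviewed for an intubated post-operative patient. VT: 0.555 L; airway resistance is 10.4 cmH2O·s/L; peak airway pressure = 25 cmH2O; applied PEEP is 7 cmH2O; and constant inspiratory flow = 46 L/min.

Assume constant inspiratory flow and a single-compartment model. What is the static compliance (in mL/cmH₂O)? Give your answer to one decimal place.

Flow: 46 L/min ÷ 60 = 0.7667 L/s.
Equation of motion (constant flow): PIP = Vt/C + R·V̇ + PEEP.
Vt/C = PIP − R·V̇ − PEEP = 25 − 10.4×0.7667 − 7 = 25 − 7.974 − 7 = 10.026 cmH2O.
C = Vt / 10.026 = 555 / 10.026 = 55.356 mL/cmH2O.

55.4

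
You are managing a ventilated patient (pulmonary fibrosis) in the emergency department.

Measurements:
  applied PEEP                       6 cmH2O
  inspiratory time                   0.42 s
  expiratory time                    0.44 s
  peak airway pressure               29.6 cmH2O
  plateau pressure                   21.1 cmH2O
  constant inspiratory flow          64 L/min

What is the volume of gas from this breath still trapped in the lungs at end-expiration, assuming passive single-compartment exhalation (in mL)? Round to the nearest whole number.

70

Flow: 64 L/min ÷ 60 = 1.0667 L/s.
Vt = flow × Ti = 1.0667 L/s × 0.42 s × 1000 mL/L = 448.01 mL.
R = (PIP − Pplat)/V̇ = (29.6 − 21.1) / 1.0667 = 8.5/1.0667 = 7.969 cmH2O·s/L.
C = Vt/(Pplat − PEEP) = 448.01 / (21.1 − 6) = 448.01/15.1 = 29.67 mL/cmH2O.
τ = R × C = 7.969 × 0.02967 L/cmH2O = 0.2364 s.
Fraction remaining = e^(−Te/τ) = e^(−0.44/0.2364) = 0.1555.
Trapped volume = 448.01 × 0.1555 = 69.666 mL.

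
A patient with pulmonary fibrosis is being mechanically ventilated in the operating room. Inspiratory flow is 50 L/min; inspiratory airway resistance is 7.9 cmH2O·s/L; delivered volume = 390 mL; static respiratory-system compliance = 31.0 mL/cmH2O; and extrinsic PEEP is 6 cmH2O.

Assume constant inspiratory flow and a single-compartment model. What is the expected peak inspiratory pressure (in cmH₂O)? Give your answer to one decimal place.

Flow: 50 L/min ÷ 60 = 0.8333 L/s.
Equation of motion (constant flow): PIP = Vt/C + R·V̇ + PEEP.
PIP = 390/31.0 + 7.9×0.8333 + 6 = 12.581 + 6.583 + 6 = 25.164 cmH2O.

25.2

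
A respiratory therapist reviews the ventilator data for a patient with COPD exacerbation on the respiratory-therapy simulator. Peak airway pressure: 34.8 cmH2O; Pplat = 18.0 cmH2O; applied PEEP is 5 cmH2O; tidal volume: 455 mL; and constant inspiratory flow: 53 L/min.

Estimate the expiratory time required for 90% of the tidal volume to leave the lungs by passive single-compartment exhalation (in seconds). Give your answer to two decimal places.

1.53

Flow: 53 L/min ÷ 60 = 0.8833 L/s.
R = (PIP − Pplat)/V̇ = (34.8 − 18.0) / 0.8833 = 16.8/0.8833 = 19.02 cmH2O·s/L.
C = Vt/(Pplat − PEEP) = 455.0 / (18.0 − 5) = 455.0/13.0 = 35.0 mL/cmH2O.
τ = R × C = 19.02 × 0.035 L/cmH2O = 0.6657 s.
t = −τ·ln(1 − 0.90) = −0.6657·ln(0.1) = 1.533 s.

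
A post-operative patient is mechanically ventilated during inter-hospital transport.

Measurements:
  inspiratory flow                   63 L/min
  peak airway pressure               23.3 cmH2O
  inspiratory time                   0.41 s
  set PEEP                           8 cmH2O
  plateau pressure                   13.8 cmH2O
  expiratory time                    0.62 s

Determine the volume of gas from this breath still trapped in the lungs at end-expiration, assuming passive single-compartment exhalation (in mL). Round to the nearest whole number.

171

Flow: 63 L/min ÷ 60 = 1.05 L/s.
Vt = flow × Ti = 1.05 L/s × 0.41 s × 1000 mL/L = 430.5 mL.
R = (PIP − Pplat)/V̇ = (23.3 − 13.8) / 1.05 = 9.5/1.05 = 9.048 cmH2O·s/L.
C = Vt/(Pplat − PEEP) = 430.5 / (13.8 − 8) = 430.5/5.8 = 74.224 mL/cmH2O.
τ = R × C = 9.048 × 0.07422 L/cmH2O = 0.6715 s.
Fraction remaining = e^(−Te/τ) = e^(−0.62/0.6715) = 0.3972.
Trapped volume = 430.5 × 0.3972 = 170.99 mL.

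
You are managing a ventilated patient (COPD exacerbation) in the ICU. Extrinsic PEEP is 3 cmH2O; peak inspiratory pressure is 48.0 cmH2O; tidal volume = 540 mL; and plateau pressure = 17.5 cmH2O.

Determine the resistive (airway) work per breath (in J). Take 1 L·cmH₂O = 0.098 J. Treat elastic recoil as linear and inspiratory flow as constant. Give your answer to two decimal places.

With constant inspiratory flow the resistive pressure is constant at PIP − Pplat = 48.0 − 17.5 = 30.5 cmH2O, so resistive work = 30.5 × 0.540 = 16.47 L·cmH2O.
× 0.098 J/(L·cmH2O) → 1.614 J.

1.61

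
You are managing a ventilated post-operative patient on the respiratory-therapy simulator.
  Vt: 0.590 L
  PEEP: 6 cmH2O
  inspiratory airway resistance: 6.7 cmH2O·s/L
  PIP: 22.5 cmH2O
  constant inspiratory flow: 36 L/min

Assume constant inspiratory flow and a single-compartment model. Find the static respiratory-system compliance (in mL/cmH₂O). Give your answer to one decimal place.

47.3

Flow: 36 L/min ÷ 60 = 0.6 L/s.
Equation of motion (constant flow): PIP = Vt/C + R·V̇ + PEEP.
Vt/C = PIP − R·V̇ − PEEP = 22.5 − 6.7×0.6 − 6 = 22.5 − 4.02 − 6 = 12.48 cmH2O.
C = Vt / 12.48 = 590 / 12.48 = 47.276 mL/cmH2O.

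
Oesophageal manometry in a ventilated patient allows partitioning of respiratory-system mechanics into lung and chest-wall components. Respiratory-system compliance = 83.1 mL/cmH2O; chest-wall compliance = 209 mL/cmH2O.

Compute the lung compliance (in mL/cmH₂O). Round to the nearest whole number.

1/CL = 1/Crs − 1/Ccw.
1/CL = 1/83.1 − 1/209 = 0.007249.
CL = 137.95 mL/cmH2O.

138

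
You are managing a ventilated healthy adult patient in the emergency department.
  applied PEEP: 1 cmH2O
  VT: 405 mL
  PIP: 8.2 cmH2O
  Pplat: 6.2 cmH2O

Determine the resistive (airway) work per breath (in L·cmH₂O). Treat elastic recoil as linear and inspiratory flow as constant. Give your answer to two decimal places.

With constant inspiratory flow the resistive pressure is constant at PIP − Pplat = 8.2 − 6.2 = 2.0 cmH2O, so resistive work = 2.0 × 0.405 = 0.81 L·cmH2O.

0.81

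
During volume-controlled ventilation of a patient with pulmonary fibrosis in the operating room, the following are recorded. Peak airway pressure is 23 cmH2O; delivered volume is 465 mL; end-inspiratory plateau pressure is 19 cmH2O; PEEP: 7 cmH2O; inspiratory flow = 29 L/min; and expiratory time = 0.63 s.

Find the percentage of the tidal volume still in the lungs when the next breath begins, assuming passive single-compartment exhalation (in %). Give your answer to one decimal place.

Flow: 29 L/min ÷ 60 = 0.4833 L/s.
R = (PIP − Pplat)/V̇ = (23 − 19) / 0.4833 = 4.0/0.4833 = 8.276 cmH2O·s/L.
C = Vt/(Pplat − PEEP) = 465.0 / (19 − 7) = 465.0/12.0 = 38.75 mL/cmH2O.
τ = R × C = 8.276 × 0.03875 L/cmH2O = 0.3207 s.
Fraction remaining at end-expiration = e^(−Te/τ) = e^(−0.63/0.3207) = 0.1402 → 14.02%.

14.0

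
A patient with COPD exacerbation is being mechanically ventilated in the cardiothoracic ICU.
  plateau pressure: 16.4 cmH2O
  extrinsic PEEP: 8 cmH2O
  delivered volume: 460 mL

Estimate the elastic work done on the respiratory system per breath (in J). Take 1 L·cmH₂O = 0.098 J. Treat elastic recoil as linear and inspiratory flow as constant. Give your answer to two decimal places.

Elastic work ≈ ½ × (Pplat − PEEP) × Vt = 0.5 × (16.4 − 8) × 0.460 L = 0.5 × 8.4 × 0.460 = 1.932 L·cmH2O.
× 0.098 J/(L·cmH2O) → 0.1893 J.

0.19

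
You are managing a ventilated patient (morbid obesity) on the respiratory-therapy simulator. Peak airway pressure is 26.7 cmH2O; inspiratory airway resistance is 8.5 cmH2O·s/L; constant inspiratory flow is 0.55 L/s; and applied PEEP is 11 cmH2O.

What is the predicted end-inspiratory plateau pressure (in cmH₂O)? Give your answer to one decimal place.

Pplat = PIP − Raw × flow = 26.7 − 8.5 × 0.55 = 26.7 − 4.675 = 22.025 cmH2O.

22.0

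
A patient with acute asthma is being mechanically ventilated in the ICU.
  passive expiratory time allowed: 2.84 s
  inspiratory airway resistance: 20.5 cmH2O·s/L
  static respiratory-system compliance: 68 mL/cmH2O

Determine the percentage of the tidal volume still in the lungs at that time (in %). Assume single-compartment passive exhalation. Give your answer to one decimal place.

13.0

τ = R × C = 20.5 × 68 mL/cmH2O = 20.5 × 0.068 L/cmH2O = 1.394 s.
Passive exhalation: V(t)/V₀ = e^(−t/τ) = e^(−2.84/1.394) = 0.1304.
Fraction remaining = 0.1304 → 13.04%.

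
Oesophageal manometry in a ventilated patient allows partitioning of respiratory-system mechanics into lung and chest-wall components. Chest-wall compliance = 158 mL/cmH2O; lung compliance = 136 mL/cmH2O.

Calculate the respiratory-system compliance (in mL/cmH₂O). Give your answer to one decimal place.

73.1

Lung and chest wall are elastances in series: 1/Crs = 1/CL + 1/Ccw.
1/Crs = 1/136 + 1/158 = 0.01368.
Crs = 73.099 mL/cmH2O.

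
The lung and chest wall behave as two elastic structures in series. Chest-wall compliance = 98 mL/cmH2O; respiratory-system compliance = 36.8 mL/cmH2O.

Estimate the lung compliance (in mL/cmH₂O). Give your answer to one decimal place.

58.9

1/CL = 1/Crs − 1/Ccw.
1/CL = 1/36.8 − 1/98 = 0.01697.
CL = 58.928 mL/cmH2O.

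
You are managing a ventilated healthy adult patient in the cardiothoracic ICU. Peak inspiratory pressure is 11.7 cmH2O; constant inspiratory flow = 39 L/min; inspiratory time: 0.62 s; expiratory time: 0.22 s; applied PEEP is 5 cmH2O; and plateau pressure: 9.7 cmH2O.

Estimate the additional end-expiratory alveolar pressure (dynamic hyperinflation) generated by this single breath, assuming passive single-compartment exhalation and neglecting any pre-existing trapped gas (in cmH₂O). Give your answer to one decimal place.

2.0

Flow: 39 L/min ÷ 60 = 0.65 L/s.
Vt = flow × Ti = 0.65 L/s × 0.62 s × 1000 mL/L = 403.0 mL.
R = (PIP − Pplat)/V̇ = (11.7 − 9.7) / 0.65 = 2.0/0.65 = 3.077 cmH2O·s/L.
C = Vt/(Pplat − PEEP) = 403.0 / (9.7 − 5) = 403.0/4.7 = 85.745 mL/cmH2O.
τ = R × C = 3.077 × 0.08575 L/cmH2O = 0.2639 s.
Fraction remaining = e^(−Te/τ) = e^(−0.22/0.2639) = 0.4345; trapped volume = 403.0 × 0.4345 = 175.1 mL.
Additional alveolar pressure from trapping ≈ V_trapped / C = 175.1 / 85.745 = 2.042 cmH2O.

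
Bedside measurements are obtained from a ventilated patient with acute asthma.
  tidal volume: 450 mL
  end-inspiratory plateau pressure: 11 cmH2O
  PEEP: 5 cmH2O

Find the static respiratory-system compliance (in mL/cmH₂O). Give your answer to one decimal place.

75.0

Cstat = Vt / (Pplat − PEEP) = 450 / (11 − 5) = 450 / 6.0 = 75.0 mL/cmH2O.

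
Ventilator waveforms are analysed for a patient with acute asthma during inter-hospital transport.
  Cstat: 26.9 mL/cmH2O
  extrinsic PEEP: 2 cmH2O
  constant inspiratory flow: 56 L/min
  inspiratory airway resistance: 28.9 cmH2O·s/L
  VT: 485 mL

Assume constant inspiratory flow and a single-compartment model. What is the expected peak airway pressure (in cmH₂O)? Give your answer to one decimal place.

Flow: 56 L/min ÷ 60 = 0.9333 L/s.
Equation of motion (constant flow): PIP = Vt/C + R·V̇ + PEEP.
PIP = 485/26.9 + 28.9×0.9333 + 2 = 18.03 + 26.972 + 2 = 47.002 cmH2O.

47.0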